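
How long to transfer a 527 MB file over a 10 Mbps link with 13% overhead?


Effective throughput = 10 * (1 - 13/100) = 8.7 Mbps
File size in Mb = 527 * 8 = 4216 Mb
Time = 4216 / 8.7
Time = 484.5977 seconds


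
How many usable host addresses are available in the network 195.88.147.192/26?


Host bits = 32 - 26 = 6
Total addresses = 2^6 = 64
Usable = total - 2 (network and broadcast)
Usable hosts: 62


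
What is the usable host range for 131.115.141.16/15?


Network: 131.114.0.0
Broadcast: 131.115.255.255
First usable = network + 1
Last usable = broadcast - 1
Range: 131.114.0.1 to 131.115.255.254


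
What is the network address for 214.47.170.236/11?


IP:   11010110.00101111.10101010.11101100
Mask: 11111111.11100000.00000000.00000000
AND operation:
Net:  11010110.00100000.00000000.00000000
Network: 214.32.0.0/11


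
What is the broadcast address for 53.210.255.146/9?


Network: 53.128.0.0/9
Host bits = 23
Set all host bits to 1:
Broadcast: 53.255.255.255


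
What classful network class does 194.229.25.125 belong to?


First octet: 194
Binary: 11000010
110xxxxx -> Class C (192-223)
Class C, default mask 255.255.255.0 (/24)


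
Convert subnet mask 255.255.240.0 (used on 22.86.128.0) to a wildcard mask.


Subnet mask: 255.255.240.0
Wildcard = 255.255.255.255 - subnet mask
255 - 255 = 0
255 - 255 = 0
255 - 240 = 15
255 - 0 = 255
Wildcard: 0.0.15.255


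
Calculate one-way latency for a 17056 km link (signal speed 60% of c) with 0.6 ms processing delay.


Speed = 0.6 * 3e5 km/s = 180000 km/s
Propagation delay = 17056 / 180000 = 0.0948 s = 94.7556 ms
Processing delay = 0.6 ms
Total one-way latency = 95.3556 ms


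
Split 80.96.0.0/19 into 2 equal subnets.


New prefix = 19 + 1 = 20
Each subnet has 4096 addresses
  80.96.0.0/20
  80.96.16.0/20
Subnets: 80.96.0.0/20, 80.96.16.0/20


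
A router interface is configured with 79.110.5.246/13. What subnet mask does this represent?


/13 means 13 network bits, 19 host bits
Binary: 11111111111110000000000000000000
Mask: 255.248.0.0


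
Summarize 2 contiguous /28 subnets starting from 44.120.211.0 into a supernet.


Original prefix: /28
Number of subnets: 2 = 2^1
New prefix = 28 - 1 = 27
Supernet: 44.120.211.0/27


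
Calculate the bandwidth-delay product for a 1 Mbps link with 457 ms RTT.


BDP = bandwidth * RTT
= 1 Mbps * 457 ms
= 1 * 1e6 * 457 / 1000 bits
= 457000 bits
= 57125 bytes
= 55.7861 KB
BDP = 457000 bits (57125 bytes)


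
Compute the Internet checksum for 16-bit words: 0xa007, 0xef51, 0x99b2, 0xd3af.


Sum all words (with carry folding):
+ 0xa007 = 0xa007
+ 0xef51 = 0x8f59
+ 0x99b2 = 0x290c
+ 0xd3af = 0xfcbb
One's complement: ~0xfcbb
Checksum = 0x0344


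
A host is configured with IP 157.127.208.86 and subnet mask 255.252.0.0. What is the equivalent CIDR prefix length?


Binary: 11111111.11111100.00000000.00000000
Count leading 1s
Prefix: /14


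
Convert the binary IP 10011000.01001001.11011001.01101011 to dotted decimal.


10011000 = 152
01001001 = 73
11011001 = 217
01101011 = 107
IP: 152.73.217.107


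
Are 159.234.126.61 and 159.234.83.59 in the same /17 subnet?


Mask: 255.255.128.0
159.234.126.61 AND mask = 159.234.0.0
159.234.83.59 AND mask = 159.234.0.0
Yes, same subnet (159.234.0.0)


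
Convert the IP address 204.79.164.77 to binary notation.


204 = 11001100
79 = 01001111
164 = 10100100
77 = 01001101
Binary: 11001100.01001111.10100100.01001101


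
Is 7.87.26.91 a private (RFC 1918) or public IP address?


RFC 1918 private ranges:
  10.0.0.0/8 (10.0.0.0 - 10.255.255.255)
  172.16.0.0/12 (172.16.0.0 - 172.31.255.255)
  192.168.0.0/16 (192.168.0.0 - 192.168.255.255)
Public (not in any RFC 1918 range)


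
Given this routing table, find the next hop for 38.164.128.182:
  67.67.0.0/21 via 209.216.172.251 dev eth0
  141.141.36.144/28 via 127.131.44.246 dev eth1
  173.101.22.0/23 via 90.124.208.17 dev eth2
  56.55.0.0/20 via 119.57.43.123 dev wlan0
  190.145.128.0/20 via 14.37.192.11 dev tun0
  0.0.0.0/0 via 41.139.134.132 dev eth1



Longest prefix match for 38.164.128.182:
  /21 67.67.0.0: no
  /28 141.141.36.144: no
  /23 173.101.22.0: no
  /20 56.55.0.0: no
  /20 190.145.128.0: no
  /0 0.0.0.0: MATCH
Selected: next-hop 41.139.134.132 via eth1 (matched /0)


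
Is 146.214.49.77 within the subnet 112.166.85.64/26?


Subnet network: 112.166.85.64
Test IP AND mask: 146.214.49.64
No, 146.214.49.77 is not in 112.166.85.64/26


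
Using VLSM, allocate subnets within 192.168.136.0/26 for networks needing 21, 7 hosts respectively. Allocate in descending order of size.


21 hosts -> /27 (30 usable): 192.168.136.0/27
7 hosts -> /28 (14 usable): 192.168.136.32/28
Allocation: 192.168.136.0/27 (21 hosts, 30 usable); 192.168.136.32/28 (7 hosts, 14 usable)


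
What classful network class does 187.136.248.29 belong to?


First octet: 187
Binary: 10111011
10xxxxxx -> Class B (128-191)
Class B, default mask 255.255.0.0 (/16)


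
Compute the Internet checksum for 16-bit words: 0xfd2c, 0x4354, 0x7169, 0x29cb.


Sum all words (with carry folding):
+ 0xfd2c = 0xfd2c
+ 0x4354 = 0x4081
+ 0x7169 = 0xb1ea
+ 0x29cb = 0xdbb5
One's complement: ~0xdbb5
Checksum = 0x244a


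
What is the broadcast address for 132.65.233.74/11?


Network: 132.64.0.0/11
Host bits = 21
Set all host bits to 1:
Broadcast: 132.95.255.255


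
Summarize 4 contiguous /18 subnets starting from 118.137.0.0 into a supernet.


Original prefix: /18
Number of subnets: 4 = 2^2
New prefix = 18 - 2 = 16
Supernet: 118.137.0.0/16


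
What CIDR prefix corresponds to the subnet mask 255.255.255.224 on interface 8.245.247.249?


Binary: 11111111.11111111.11111111.11100000
Count leading 1s
Prefix: /27


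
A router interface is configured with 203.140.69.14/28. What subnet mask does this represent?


/28 means 28 network bits, 4 host bits
Binary: 11111111111111111111111111110000
Mask: 255.255.255.240


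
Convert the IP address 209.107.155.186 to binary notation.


209 = 11010001
107 = 01101011
155 = 10011011
186 = 10111010
Binary: 11010001.01101011.10011011.10111010


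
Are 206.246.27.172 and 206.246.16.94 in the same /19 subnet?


Mask: 255.255.224.0
206.246.27.172 AND mask = 206.246.0.0
206.246.16.94 AND mask = 206.246.0.0
Yes, same subnet (206.246.0.0)


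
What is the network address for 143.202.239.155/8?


IP:   10001111.11001010.11101111.10011011
Mask: 11111111.00000000.00000000.00000000
AND operation:
Net:  10001111.00000000.00000000.00000000
Network: 143.0.0.0/8


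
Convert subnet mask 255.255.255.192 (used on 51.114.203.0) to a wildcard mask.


Subnet mask: 255.255.255.192
Wildcard = 255.255.255.255 - subnet mask
255 - 255 = 0
255 - 255 = 0
255 - 255 = 0
255 - 192 = 63
Wildcard: 0.0.0.63


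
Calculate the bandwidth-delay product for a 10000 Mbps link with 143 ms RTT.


BDP = bandwidth * RTT
= 10000 Mbps * 143 ms
= 10000 * 1e6 * 143 / 1000 bits
= 1430000000 bits
= 178750000 bytes
= 174560.5469 KB
BDP = 1430000000 bits (178750000 bytes)


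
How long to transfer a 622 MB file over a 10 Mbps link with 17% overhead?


Effective throughput = 10 * (1 - 17/100) = 8.3 Mbps
File size in Mb = 622 * 8 = 4976 Mb
Time = 4976 / 8.3
Time = 599.5181 seconds


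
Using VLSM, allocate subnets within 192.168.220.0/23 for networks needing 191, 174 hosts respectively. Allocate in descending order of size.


191 hosts -> /24 (254 usable): 192.168.220.0/24
174 hosts -> /24 (254 usable): 192.168.221.0/24
Allocation: 192.168.220.0/24 (191 hosts, 254 usable); 192.168.221.0/24 (174 hosts, 254 usable)


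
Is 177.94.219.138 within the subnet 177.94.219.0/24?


Subnet network: 177.94.219.0
Test IP AND mask: 177.94.219.0
Yes, 177.94.219.138 is in 177.94.219.0/24


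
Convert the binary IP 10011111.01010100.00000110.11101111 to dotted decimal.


10011111 = 159
01010100 = 84
00000110 = 6
11101111 = 239
IP: 159.84.6.239


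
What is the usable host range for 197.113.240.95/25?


Network: 197.113.240.0
Broadcast: 197.113.240.127
First usable = network + 1
Last usable = broadcast - 1
Range: 197.113.240.1 to 197.113.240.126


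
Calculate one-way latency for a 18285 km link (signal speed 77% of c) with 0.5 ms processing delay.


Speed = 0.77 * 3e5 km/s = 231000 km/s
Propagation delay = 18285 / 231000 = 0.0792 s = 79.1558 ms
Processing delay = 0.5 ms
Total one-way latency = 79.6558 ms


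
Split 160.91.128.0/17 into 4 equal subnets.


New prefix = 17 + 2 = 19
Each subnet has 8192 addresses
  160.91.128.0/19
  160.91.160.0/19
  160.91.192.0/19
  160.91.224.0/19
Subnets: 160.91.128.0/19, 160.91.160.0/19, 160.91.192.0/19, 160.91.224.0/19


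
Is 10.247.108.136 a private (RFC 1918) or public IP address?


RFC 1918 private ranges:
  10.0.0.0/8 (10.0.0.0 - 10.255.255.255)
  172.16.0.0/12 (172.16.0.0 - 172.31.255.255)
  192.168.0.0/16 (192.168.0.0 - 192.168.255.255)
Private (in 10.0.0.0/8)


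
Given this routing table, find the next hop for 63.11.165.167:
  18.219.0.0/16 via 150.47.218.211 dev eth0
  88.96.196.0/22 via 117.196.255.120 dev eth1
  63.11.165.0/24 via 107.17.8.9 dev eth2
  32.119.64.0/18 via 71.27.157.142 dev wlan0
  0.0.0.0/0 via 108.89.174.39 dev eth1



Longest prefix match for 63.11.165.167:
  /16 18.219.0.0: no
  /22 88.96.196.0: no
  /24 63.11.165.0: MATCH
  /18 32.119.64.0: no
  /0 0.0.0.0: MATCH
Selected: next-hop 107.17.8.9 via eth2 (matched /24)


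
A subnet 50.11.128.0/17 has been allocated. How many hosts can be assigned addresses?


Host bits = 32 - 17 = 15
Total addresses = 2^15 = 32768
Usable = total - 2 (network and broadcast)
Usable hosts: 32766


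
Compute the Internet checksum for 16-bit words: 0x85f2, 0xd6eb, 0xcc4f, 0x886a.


Sum all words (with carry folding):
+ 0x85f2 = 0x85f2
+ 0xd6eb = 0x5cde
+ 0xcc4f = 0x292e
+ 0x886a = 0xb198
One's complement: ~0xb198
Checksum = 0x4e67


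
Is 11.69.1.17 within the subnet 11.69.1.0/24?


Subnet network: 11.69.1.0
Test IP AND mask: 11.69.1.0
Yes, 11.69.1.17 is in 11.69.1.0/24


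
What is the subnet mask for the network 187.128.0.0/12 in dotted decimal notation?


/12 means 12 network bits, 20 host bits
Binary: 11111111111100000000000000000000
Mask: 255.240.0.0


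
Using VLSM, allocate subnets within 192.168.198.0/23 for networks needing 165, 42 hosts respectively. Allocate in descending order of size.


165 hosts -> /24 (254 usable): 192.168.198.0/24
42 hosts -> /26 (62 usable): 192.168.199.0/26
Allocation: 192.168.198.0/24 (165 hosts, 254 usable); 192.168.199.0/26 (42 hosts, 62 usable)


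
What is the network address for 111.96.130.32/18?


IP:   01101111.01100000.10000010.00100000
Mask: 11111111.11111111.11000000.00000000
AND operation:
Net:  01101111.01100000.10000000.00000000
Network: 111.96.128.0/18


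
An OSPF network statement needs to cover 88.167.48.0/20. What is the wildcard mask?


Subnet mask: 255.255.240.0
Wildcard = 255.255.255.255 - subnet mask
255 - 255 = 0
255 - 255 = 0
255 - 240 = 15
255 - 0 = 255
Wildcard: 0.0.15.255


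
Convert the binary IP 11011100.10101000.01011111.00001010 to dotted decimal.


11011100 = 220
10101000 = 168
01011111 = 95
00001010 = 10
IP: 220.168.95.10


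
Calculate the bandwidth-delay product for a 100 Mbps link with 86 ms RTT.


BDP = bandwidth * RTT
= 100 Mbps * 86 ms
= 100 * 1e6 * 86 / 1000 bits
= 8600000 bits
= 1075000 bytes
= 1049.8047 KB
BDP = 8600000 bits (1075000 bytes)


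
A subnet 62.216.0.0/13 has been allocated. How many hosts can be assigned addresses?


Host bits = 32 - 13 = 19
Total addresses = 2^19 = 524288
Usable = total - 2 (network and broadcast)
Usable hosts: 524286


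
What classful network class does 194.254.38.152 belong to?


First octet: 194
Binary: 11000010
110xxxxx -> Class C (192-223)
Class C, default mask 255.255.255.0 (/24)


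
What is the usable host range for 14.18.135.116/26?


Network: 14.18.135.64
Broadcast: 14.18.135.127
First usable = network + 1
Last usable = broadcast - 1
Range: 14.18.135.65 to 14.18.135.126


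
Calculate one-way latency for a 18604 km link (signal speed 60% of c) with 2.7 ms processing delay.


Speed = 0.6 * 3e5 km/s = 180000 km/s
Propagation delay = 18604 / 180000 = 0.1034 s = 103.3556 ms
Processing delay = 2.7 ms
Total one-way latency = 106.0556 ms


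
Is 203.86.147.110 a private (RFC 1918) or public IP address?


RFC 1918 private ranges:
  10.0.0.0/8 (10.0.0.0 - 10.255.255.255)
  172.16.0.0/12 (172.16.0.0 - 172.31.255.255)
  192.168.0.0/16 (192.168.0.0 - 192.168.255.255)
Public (not in any RFC 1918 range)


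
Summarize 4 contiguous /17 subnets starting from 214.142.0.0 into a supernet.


Original prefix: /17
Number of subnets: 4 = 2^2
New prefix = 17 - 2 = 15
Supernet: 214.142.0.0/15


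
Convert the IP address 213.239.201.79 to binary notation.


213 = 11010101
239 = 11101111
201 = 11001001
79 = 01001111
Binary: 11010101.11101111.11001001.01001111


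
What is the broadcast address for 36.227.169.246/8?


Network: 36.0.0.0/8
Host bits = 24
Set all host bits to 1:
Broadcast: 36.255.255.255


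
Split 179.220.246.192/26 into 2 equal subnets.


New prefix = 26 + 1 = 27
Each subnet has 32 addresses
  179.220.246.192/27
  179.220.246.224/27
Subnets: 179.220.246.192/27, 179.220.246.224/27


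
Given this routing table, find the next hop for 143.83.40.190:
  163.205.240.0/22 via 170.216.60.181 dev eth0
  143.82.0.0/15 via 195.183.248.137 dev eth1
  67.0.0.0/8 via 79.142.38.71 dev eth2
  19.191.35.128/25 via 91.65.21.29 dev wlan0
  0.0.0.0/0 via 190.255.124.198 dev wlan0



Longest prefix match for 143.83.40.190:
  /22 163.205.240.0: no
  /15 143.82.0.0: MATCH
  /8 67.0.0.0: no
  /25 19.191.35.128: no
  /0 0.0.0.0: MATCH
Selected: next-hop 195.183.248.137 via eth1 (matched /15)


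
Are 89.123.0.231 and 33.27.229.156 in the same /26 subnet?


Mask: 255.255.255.192
89.123.0.231 AND mask = 89.123.0.192
33.27.229.156 AND mask = 33.27.229.128
No, different subnets (89.123.0.192 vs 33.27.229.128)


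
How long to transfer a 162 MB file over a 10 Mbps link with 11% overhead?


Effective throughput = 10 * (1 - 11/100) = 8.9 Mbps
File size in Mb = 162 * 8 = 1296 Mb
Time = 1296 / 8.9
Time = 145.618 seconds


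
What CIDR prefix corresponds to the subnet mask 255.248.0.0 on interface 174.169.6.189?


Binary: 11111111.11111000.00000000.00000000
Count leading 1s
Prefix: /13


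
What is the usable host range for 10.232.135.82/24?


Network: 10.232.135.0
Broadcast: 10.232.135.255
First usable = network + 1
Last usable = broadcast - 1
Range: 10.232.135.1 to 10.232.135.254


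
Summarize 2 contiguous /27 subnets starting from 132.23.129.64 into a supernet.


Original prefix: /27
Number of subnets: 2 = 2^1
New prefix = 27 - 1 = 26
Supernet: 132.23.129.64/26


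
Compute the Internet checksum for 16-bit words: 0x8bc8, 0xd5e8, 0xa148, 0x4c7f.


Sum all words (with carry folding):
+ 0x8bc8 = 0x8bc8
+ 0xd5e8 = 0x61b1
+ 0xa148 = 0x02fa
+ 0x4c7f = 0x4f79
One's complement: ~0x4f79
Checksum = 0xb086


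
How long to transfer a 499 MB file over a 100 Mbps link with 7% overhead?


Effective throughput = 100 * (1 - 7/100) = 93 Mbps
File size in Mb = 499 * 8 = 3992 Mb
Time = 3992 / 93
Time = 42.9247 seconds


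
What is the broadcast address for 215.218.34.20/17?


Network: 215.218.0.0/17
Host bits = 15
Set all host bits to 1:
Broadcast: 215.218.127.255


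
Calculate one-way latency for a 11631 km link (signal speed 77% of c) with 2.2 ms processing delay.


Speed = 0.77 * 3e5 km/s = 231000 km/s
Propagation delay = 11631 / 231000 = 0.0504 s = 50.3506 ms
Processing delay = 2.2 ms
Total one-way latency = 52.5506 ms


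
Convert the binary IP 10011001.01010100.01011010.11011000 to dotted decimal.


10011001 = 153
01010100 = 84
01011010 = 90
11011000 = 216
IP: 153.84.90.216


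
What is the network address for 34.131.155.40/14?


IP:   00100010.10000011.10011011.00101000
Mask: 11111111.11111100.00000000.00000000
AND operation:
Net:  00100010.10000000.00000000.00000000
Network: 34.128.0.0/14


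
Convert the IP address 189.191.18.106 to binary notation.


189 = 10111101
191 = 10111111
18 = 00010010
106 = 01101010
Binary: 10111101.10111111.00010010.01101010


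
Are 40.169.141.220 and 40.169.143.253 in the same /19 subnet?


Mask: 255.255.224.0
40.169.141.220 AND mask = 40.169.128.0
40.169.143.253 AND mask = 40.169.128.0
Yes, same subnet (40.169.128.0)


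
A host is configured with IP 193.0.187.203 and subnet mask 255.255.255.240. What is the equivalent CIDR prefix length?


Binary: 11111111.11111111.11111111.11110000
Count leading 1s
Prefix: /28


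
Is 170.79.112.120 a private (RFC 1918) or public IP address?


RFC 1918 private ranges:
  10.0.0.0/8 (10.0.0.0 - 10.255.255.255)
  172.16.0.0/12 (172.16.0.0 - 172.31.255.255)
  192.168.0.0/16 (192.168.0.0 - 192.168.255.255)
Public (not in any RFC 1918 range)


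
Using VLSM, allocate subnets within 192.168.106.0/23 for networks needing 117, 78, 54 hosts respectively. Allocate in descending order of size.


117 hosts -> /25 (126 usable): 192.168.106.0/25
78 hosts -> /25 (126 usable): 192.168.106.128/25
54 hosts -> /26 (62 usable): 192.168.107.0/26
Allocation: 192.168.106.0/25 (117 hosts, 126 usable); 192.168.106.128/25 (78 hosts, 126 usable); 192.168.107.0/26 (54 hosts, 62 usable)


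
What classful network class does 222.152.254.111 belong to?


First octet: 222
Binary: 11011110
110xxxxx -> Class C (192-223)
Class C, default mask 255.255.255.0 (/24)


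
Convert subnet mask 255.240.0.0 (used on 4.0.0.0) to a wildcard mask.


Subnet mask: 255.240.0.0
Wildcard = 255.255.255.255 - subnet mask
255 - 255 = 0
255 - 240 = 15
255 - 0 = 255
255 - 0 = 255
Wildcard: 0.15.255.255


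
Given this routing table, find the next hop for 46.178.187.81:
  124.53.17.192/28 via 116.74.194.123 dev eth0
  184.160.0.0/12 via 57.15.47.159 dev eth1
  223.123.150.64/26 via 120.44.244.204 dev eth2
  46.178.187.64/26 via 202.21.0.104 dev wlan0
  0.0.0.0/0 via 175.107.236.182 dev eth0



Longest prefix match for 46.178.187.81:
  /28 124.53.17.192: no
  /12 184.160.0.0: no
  /26 223.123.150.64: no
  /26 46.178.187.64: MATCH
  /0 0.0.0.0: MATCH
Selected: next-hop 202.21.0.104 via wlan0 (matched /26)


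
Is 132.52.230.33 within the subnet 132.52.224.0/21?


Subnet network: 132.52.224.0
Test IP AND mask: 132.52.224.0
Yes, 132.52.230.33 is in 132.52.224.0/21


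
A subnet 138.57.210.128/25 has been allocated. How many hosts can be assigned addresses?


Host bits = 32 - 25 = 7
Total addresses = 2^7 = 128
Usable = total - 2 (network and broadcast)
Usable hosts: 126


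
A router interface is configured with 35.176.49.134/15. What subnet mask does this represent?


/15 means 15 network bits, 17 host bits
Binary: 11111111111111100000000000000000
Mask: 255.254.0.0


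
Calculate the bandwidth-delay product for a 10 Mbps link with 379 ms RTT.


BDP = bandwidth * RTT
= 10 Mbps * 379 ms
= 10 * 1e6 * 379 / 1000 bits
= 3790000 bits
= 473750 bytes
= 462.6465 KB
BDP = 3790000 bits (473750 bytes)


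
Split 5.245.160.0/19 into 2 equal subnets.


New prefix = 19 + 1 = 20
Each subnet has 4096 addresses
  5.245.160.0/20
  5.245.176.0/20
Subnets: 5.245.160.0/20, 5.245.176.0/20


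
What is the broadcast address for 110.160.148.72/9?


Network: 110.128.0.0/9
Host bits = 23
Set all host bits to 1:
Broadcast: 110.255.255.255


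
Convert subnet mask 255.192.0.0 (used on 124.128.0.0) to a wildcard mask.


Subnet mask: 255.192.0.0
Wildcard = 255.255.255.255 - subnet mask
255 - 255 = 0
255 - 192 = 63
255 - 0 = 255
255 - 0 = 255
Wildcard: 0.63.255.255


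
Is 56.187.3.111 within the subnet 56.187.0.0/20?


Subnet network: 56.187.0.0
Test IP AND mask: 56.187.0.0
Yes, 56.187.3.111 is in 56.187.0.0/20


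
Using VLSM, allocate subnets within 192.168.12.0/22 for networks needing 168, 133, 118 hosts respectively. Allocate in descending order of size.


168 hosts -> /24 (254 usable): 192.168.12.0/24
133 hosts -> /24 (254 usable): 192.168.13.0/24
118 hosts -> /25 (126 usable): 192.168.14.0/25
Allocation: 192.168.12.0/24 (168 hosts, 254 usable); 192.168.13.0/24 (133 hosts, 254 usable); 192.168.14.0/25 (118 hosts, 126 usable)


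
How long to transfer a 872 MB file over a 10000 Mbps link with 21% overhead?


Effective throughput = 10000 * (1 - 21/100) = 7900 Mbps
File size in Mb = 872 * 8 = 6976 Mb
Time = 6976 / 7900
Time = 0.883 seconds


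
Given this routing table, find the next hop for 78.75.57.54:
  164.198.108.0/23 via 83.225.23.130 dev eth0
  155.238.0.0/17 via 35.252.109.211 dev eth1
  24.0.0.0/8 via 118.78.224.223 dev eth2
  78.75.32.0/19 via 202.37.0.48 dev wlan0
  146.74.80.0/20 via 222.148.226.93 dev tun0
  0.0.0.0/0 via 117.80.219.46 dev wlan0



Longest prefix match for 78.75.57.54:
  /23 164.198.108.0: no
  /17 155.238.0.0: no
  /8 24.0.0.0: no
  /19 78.75.32.0: MATCH
  /20 146.74.80.0: no
  /0 0.0.0.0: MATCH
Selected: next-hop 202.37.0.48 via wlan0 (matched /19)


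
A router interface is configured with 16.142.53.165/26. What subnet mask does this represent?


/26 means 26 network bits, 6 host bits
Binary: 11111111111111111111111111000000
Mask: 255.255.255.192


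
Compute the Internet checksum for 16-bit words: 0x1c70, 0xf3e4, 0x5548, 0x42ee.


Sum all words (with carry folding):
+ 0x1c70 = 0x1c70
+ 0xf3e4 = 0x1055
+ 0x5548 = 0x659d
+ 0x42ee = 0xa88b
One's complement: ~0xa88b
Checksum = 0x5774


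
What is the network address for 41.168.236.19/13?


IP:   00101001.10101000.11101100.00010011
Mask: 11111111.11111000.00000000.00000000
AND operation:
Net:  00101001.10101000.00000000.00000000
Network: 41.168.0.0/13


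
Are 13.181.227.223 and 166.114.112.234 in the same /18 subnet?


Mask: 255.255.192.0
13.181.227.223 AND mask = 13.181.192.0
166.114.112.234 AND mask = 166.114.64.0
No, different subnets (13.181.192.0 vs 166.114.64.0)


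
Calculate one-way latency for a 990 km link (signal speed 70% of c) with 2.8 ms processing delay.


Speed = 0.7 * 3e5 km/s = 210000 km/s
Propagation delay = 990 / 210000 = 0.0047 s = 4.7143 ms
Processing delay = 2.8 ms
Total one-way latency = 7.5143 ms


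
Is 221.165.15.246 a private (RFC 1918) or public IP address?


RFC 1918 private ranges:
  10.0.0.0/8 (10.0.0.0 - 10.255.255.255)
  172.16.0.0/12 (172.16.0.0 - 172.31.255.255)
  192.168.0.0/16 (192.168.0.0 - 192.168.255.255)
Public (not in any RFC 1918 range)


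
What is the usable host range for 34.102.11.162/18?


Network: 34.102.0.0
Broadcast: 34.102.63.255
First usable = network + 1
Last usable = broadcast - 1
Range: 34.102.0.1 to 34.102.63.254


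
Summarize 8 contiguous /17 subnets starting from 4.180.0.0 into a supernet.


Original prefix: /17
Number of subnets: 8 = 2^3
New prefix = 17 - 3 = 14
Supernet: 4.180.0.0/14


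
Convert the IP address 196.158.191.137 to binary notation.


196 = 11000100
158 = 10011110
191 = 10111111
137 = 10001001
Binary: 11000100.10011110.10111111.10001001


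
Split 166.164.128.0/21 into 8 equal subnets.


New prefix = 21 + 3 = 24
Each subnet has 256 addresses
  166.164.128.0/24
  166.164.129.0/24
  166.164.130.0/24
  166.164.131.0/24
  166.164.132.0/24
  166.164.133.0/24
  166.164.134.0/24
  166.164.135.0/24
Subnets: 166.164.128.0/24, 166.164.129.0/24, 166.164.130.0/24, 166.164.131.0/24, 166.164.132.0/24, 166.164.133.0/24, 166.164.134.0/24, 166.164.135.0/24


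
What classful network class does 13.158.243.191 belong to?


First octet: 13
Binary: 00001101
0xxxxxxx -> Class A (1-126)
Class A, default mask 255.0.0.0 (/8)


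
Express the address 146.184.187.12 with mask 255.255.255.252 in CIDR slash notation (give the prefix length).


Binary: 11111111.11111111.11111111.11111100
Count leading 1s
Prefix: /30


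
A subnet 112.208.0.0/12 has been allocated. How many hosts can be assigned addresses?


Host bits = 32 - 12 = 20
Total addresses = 2^20 = 1048576
Usable = total - 2 (network and broadcast)
Usable hosts: 1048574


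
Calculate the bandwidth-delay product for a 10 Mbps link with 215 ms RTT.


BDP = bandwidth * RTT
= 10 Mbps * 215 ms
= 10 * 1e6 * 215 / 1000 bits
= 2150000 bits
= 268750 bytes
= 262.4512 KB
BDP = 2150000 bits (268750 bytes)


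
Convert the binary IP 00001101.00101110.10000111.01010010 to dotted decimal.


00001101 = 13
00101110 = 46
10000111 = 135
01010010 = 82
IP: 13.46.135.82


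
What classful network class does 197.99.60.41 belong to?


First octet: 197
Binary: 11000101
110xxxxx -> Class C (192-223)
Class C, default mask 255.255.255.0 (/24)


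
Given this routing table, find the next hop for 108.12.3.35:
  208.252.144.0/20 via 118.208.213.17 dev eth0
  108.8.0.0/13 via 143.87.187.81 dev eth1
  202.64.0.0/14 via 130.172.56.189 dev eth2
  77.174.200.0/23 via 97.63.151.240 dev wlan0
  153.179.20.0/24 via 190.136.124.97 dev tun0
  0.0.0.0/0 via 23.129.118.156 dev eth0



Longest prefix match for 108.12.3.35:
  /20 208.252.144.0: no
  /13 108.8.0.0: MATCH
  /14 202.64.0.0: no
  /23 77.174.200.0: no
  /24 153.179.20.0: no
  /0 0.0.0.0: MATCH
Selected: next-hop 143.87.187.81 via eth1 (matched /13)


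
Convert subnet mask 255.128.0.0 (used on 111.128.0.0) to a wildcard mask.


Subnet mask: 255.128.0.0
Wildcard = 255.255.255.255 - subnet mask
255 - 255 = 0
255 - 128 = 127
255 - 0 = 255
255 - 0 = 255
Wildcard: 0.127.255.255


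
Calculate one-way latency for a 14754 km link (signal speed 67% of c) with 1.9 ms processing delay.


Speed = 0.67 * 3e5 km/s = 201000 km/s
Propagation delay = 14754 / 201000 = 0.0734 s = 73.403 ms
Processing delay = 1.9 ms
Total one-way latency = 75.303 ms


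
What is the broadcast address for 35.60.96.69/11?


Network: 35.32.0.0/11
Host bits = 21
Set all host bits to 1:
Broadcast: 35.63.255.255


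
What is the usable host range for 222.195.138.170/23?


Network: 222.195.138.0
Broadcast: 222.195.139.255
First usable = network + 1
Last usable = broadcast - 1
Range: 222.195.138.1 to 222.195.139.254


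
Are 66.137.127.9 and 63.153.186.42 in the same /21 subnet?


Mask: 255.255.248.0
66.137.127.9 AND mask = 66.137.120.0
63.153.186.42 AND mask = 63.153.184.0
No, different subnets (66.137.120.0 vs 63.153.184.0)


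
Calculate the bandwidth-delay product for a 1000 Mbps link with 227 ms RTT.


BDP = bandwidth * RTT
= 1000 Mbps * 227 ms
= 1000 * 1e6 * 227 / 1000 bits
= 227000000 bits
= 28375000 bytes
= 27709.9609 KB
BDP = 227000000 bits (28375000 bytes)


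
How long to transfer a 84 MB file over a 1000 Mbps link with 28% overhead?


Effective throughput = 1000 * (1 - 28/100) = 720 Mbps
File size in Mb = 84 * 8 = 672 Mb
Time = 672 / 720
Time = 0.9333 seconds


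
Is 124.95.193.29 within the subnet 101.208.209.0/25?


Subnet network: 101.208.209.0
Test IP AND mask: 124.95.193.0
No, 124.95.193.29 is not in 101.208.209.0/25


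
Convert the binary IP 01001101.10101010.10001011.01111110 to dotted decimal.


01001101 = 77
10101010 = 170
10001011 = 139
01111110 = 126
IP: 77.170.139.126


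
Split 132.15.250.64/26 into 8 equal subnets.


New prefix = 26 + 3 = 29
Each subnet has 8 addresses
  132.15.250.64/29
  132.15.250.72/29
  132.15.250.80/29
  132.15.250.88/29
  132.15.250.96/29
  132.15.250.104/29
  132.15.250.112/29
  132.15.250.120/29
Subnets: 132.15.250.64/29, 132.15.250.72/29, 132.15.250.80/29, 132.15.250.88/29, 132.15.250.96/29, 132.15.250.104/29, 132.15.250.112/29, 132.15.250.120/29


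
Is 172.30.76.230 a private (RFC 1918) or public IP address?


RFC 1918 private ranges:
  10.0.0.0/8 (10.0.0.0 - 10.255.255.255)
  172.16.0.0/12 (172.16.0.0 - 172.31.255.255)
  192.168.0.0/16 (192.168.0.0 - 192.168.255.255)
Private (in 172.16.0.0/12)


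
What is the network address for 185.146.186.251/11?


IP:   10111001.10010010.10111010.11111011
Mask: 11111111.11100000.00000000.00000000
AND operation:
Net:  10111001.10000000.00000000.00000000
Network: 185.128.0.0/11


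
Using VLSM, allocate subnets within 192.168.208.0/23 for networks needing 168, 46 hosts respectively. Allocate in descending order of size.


168 hosts -> /24 (254 usable): 192.168.208.0/24
46 hosts -> /26 (62 usable): 192.168.209.0/26
Allocation: 192.168.208.0/24 (168 hosts, 254 usable); 192.168.209.0/26 (46 hosts, 62 usable)


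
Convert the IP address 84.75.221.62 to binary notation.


84 = 01010100
75 = 01001011
221 = 11011101
62 = 00111110
Binary: 01010100.01001011.11011101.00111110


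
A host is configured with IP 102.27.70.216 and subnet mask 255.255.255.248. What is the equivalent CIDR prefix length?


Binary: 11111111.11111111.11111111.11111000
Count leading 1s
Prefix: /29


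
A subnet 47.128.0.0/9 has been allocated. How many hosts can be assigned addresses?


Host bits = 32 - 9 = 23
Total addresses = 2^23 = 8388608
Usable = total - 2 (network and broadcast)
Usable hosts: 8388606


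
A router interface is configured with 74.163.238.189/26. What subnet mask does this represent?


/26 means 26 network bits, 6 host bits
Binary: 11111111111111111111111111000000
Mask: 255.255.255.192


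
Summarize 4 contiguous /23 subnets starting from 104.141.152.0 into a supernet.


Original prefix: /23
Number of subnets: 4 = 2^2
New prefix = 23 - 2 = 21
Supernet: 104.141.152.0/21


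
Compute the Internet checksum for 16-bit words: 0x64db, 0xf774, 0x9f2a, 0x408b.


Sum all words (with carry folding):
+ 0x64db = 0x64db
+ 0xf774 = 0x5c50
+ 0x9f2a = 0xfb7a
+ 0x408b = 0x3c06
One's complement: ~0x3c06
Checksum = 0xc3f9


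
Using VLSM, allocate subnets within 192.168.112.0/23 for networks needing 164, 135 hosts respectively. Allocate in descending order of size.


164 hosts -> /24 (254 usable): 192.168.112.0/24
135 hosts -> /24 (254 usable): 192.168.113.0/24
Allocation: 192.168.112.0/24 (164 hosts, 254 usable); 192.168.113.0/24 (135 hosts, 254 usable)


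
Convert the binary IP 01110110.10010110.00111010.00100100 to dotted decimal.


01110110 = 118
10010110 = 150
00111010 = 58
00100100 = 36
IP: 118.150.58.36


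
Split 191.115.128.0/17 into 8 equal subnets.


New prefix = 17 + 3 = 20
Each subnet has 4096 addresses
  191.115.128.0/20
  191.115.144.0/20
  191.115.160.0/20
  191.115.176.0/20
  191.115.192.0/20
  191.115.208.0/20
  191.115.224.0/20
  191.115.240.0/20
Subnets: 191.115.128.0/20, 191.115.144.0/20, 191.115.160.0/20, 191.115.176.0/20, 191.115.192.0/20, 191.115.208.0/20, 191.115.224.0/20, 191.115.240.0/20


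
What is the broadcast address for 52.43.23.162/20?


Network: 52.43.16.0/20
Host bits = 12
Set all host bits to 1:
Broadcast: 52.43.31.255


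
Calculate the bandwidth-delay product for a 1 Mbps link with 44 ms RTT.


BDP = bandwidth * RTT
= 1 Mbps * 44 ms
= 1 * 1e6 * 44 / 1000 bits
= 44000 bits
= 5500 bytes
= 5.3711 KB
BDP = 44000 bits (5500 bytes)


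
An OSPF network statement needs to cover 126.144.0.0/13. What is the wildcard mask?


Subnet mask: 255.248.0.0
Wildcard = 255.255.255.255 - subnet mask
255 - 255 = 0
255 - 248 = 7
255 - 0 = 255
255 - 0 = 255
Wildcard: 0.7.255.255


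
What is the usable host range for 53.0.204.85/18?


Network: 53.0.192.0
Broadcast: 53.0.255.255
First usable = network + 1
Last usable = broadcast - 1
Range: 53.0.192.1 to 53.0.255.254


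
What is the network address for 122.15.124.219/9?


IP:   01111010.00001111.01111100.11011011
Mask: 11111111.10000000.00000000.00000000
AND operation:
Net:  01111010.00000000.00000000.00000000
Network: 122.0.0.0/9


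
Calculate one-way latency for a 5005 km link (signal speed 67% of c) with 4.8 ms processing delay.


Speed = 0.67 * 3e5 km/s = 201000 km/s
Propagation delay = 5005 / 201000 = 0.0249 s = 24.9005 ms
Processing delay = 4.8 ms
Total one-way latency = 29.7005 ms


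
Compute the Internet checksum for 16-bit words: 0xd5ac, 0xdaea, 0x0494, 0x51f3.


Sum all words (with carry folding):
+ 0xd5ac = 0xd5ac
+ 0xdaea = 0xb097
+ 0x0494 = 0xb52b
+ 0x51f3 = 0x071f
One's complement: ~0x071f
Checksum = 0xf8e0


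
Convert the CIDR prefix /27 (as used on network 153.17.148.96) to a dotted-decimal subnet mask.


/27 means 27 network bits, 5 host bits
Binary: 11111111111111111111111111100000
Mask: 255.255.255.224


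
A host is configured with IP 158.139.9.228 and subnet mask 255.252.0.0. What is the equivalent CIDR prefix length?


Binary: 11111111.11111100.00000000.00000000
Count leading 1s
Prefix: /14


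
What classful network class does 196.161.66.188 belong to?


First octet: 196
Binary: 11000100
110xxxxx -> Class C (192-223)
Class C, default mask 255.255.255.0 (/24)


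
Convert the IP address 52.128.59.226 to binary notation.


52 = 00110100
128 = 10000000
59 = 00111011
226 = 11100010
Binary: 00110100.10000000.00111011.11100010


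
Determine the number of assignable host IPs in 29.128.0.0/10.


Host bits = 32 - 10 = 22
Total addresses = 2^22 = 4194304
Usable = total - 2 (network and broadcast)
Usable hosts: 4194302


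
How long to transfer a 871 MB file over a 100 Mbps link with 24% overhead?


Effective throughput = 100 * (1 - 24/100) = 76 Mbps
File size in Mb = 871 * 8 = 6968 Mb
Time = 6968 / 76
Time = 91.6842 seconds


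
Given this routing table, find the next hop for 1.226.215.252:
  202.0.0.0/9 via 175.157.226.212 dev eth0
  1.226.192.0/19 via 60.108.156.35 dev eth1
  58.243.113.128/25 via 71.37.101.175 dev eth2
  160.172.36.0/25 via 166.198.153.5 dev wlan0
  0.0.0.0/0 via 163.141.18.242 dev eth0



Longest prefix match for 1.226.215.252:
  /9 202.0.0.0: no
  /19 1.226.192.0: MATCH
  /25 58.243.113.128: no
  /25 160.172.36.0: no
  /0 0.0.0.0: MATCH
Selected: next-hop 60.108.156.35 via eth1 (matched /19)


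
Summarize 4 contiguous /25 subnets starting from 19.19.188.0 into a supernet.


Original prefix: /25
Number of subnets: 4 = 2^2
New prefix = 25 - 2 = 23
Supernet: 19.19.188.0/23


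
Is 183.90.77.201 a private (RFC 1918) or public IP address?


RFC 1918 private ranges:
  10.0.0.0/8 (10.0.0.0 - 10.255.255.255)
  172.16.0.0/12 (172.16.0.0 - 172.31.255.255)
  192.168.0.0/16 (192.168.0.0 - 192.168.255.255)
Public (not in any RFC 1918 range)


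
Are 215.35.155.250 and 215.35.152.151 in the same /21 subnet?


Mask: 255.255.248.0
215.35.155.250 AND mask = 215.35.152.0
215.35.152.151 AND mask = 215.35.152.0
Yes, same subnet (215.35.152.0)


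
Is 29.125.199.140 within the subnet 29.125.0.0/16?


Subnet network: 29.125.0.0
Test IP AND mask: 29.125.0.0
Yes, 29.125.199.140 is in 29.125.0.0/16


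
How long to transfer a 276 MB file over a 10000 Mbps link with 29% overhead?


Effective throughput = 10000 * (1 - 29/100) = 7100 Mbps
File size in Mb = 276 * 8 = 2208 Mb
Time = 2208 / 7100
Time = 0.311 seconds


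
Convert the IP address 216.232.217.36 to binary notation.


216 = 11011000
232 = 11101000
217 = 11011001
36 = 00100100
Binary: 11011000.11101000.11011001.00100100


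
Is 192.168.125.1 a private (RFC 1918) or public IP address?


RFC 1918 private ranges:
  10.0.0.0/8 (10.0.0.0 - 10.255.255.255)
  172.16.0.0/12 (172.16.0.0 - 172.31.255.255)
  192.168.0.0/16 (192.168.0.0 - 192.168.255.255)
Private (in 192.168.0.0/16)


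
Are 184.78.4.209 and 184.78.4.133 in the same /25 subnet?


Mask: 255.255.255.128
184.78.4.209 AND mask = 184.78.4.128
184.78.4.133 AND mask = 184.78.4.128
Yes, same subnet (184.78.4.128)


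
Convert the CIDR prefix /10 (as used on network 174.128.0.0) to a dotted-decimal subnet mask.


/10 means 10 network bits, 22 host bits
Binary: 11111111110000000000000000000000
Mask: 255.192.0.0


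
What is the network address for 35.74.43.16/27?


IP:   00100011.01001010.00101011.00010000
Mask: 11111111.11111111.11111111.11100000
AND operation:
Net:  00100011.01001010.00101011.00000000
Network: 35.74.43.0/27


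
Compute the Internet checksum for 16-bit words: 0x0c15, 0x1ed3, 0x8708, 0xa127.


Sum all words (with carry folding):
+ 0x0c15 = 0x0c15
+ 0x1ed3 = 0x2ae8
+ 0x8708 = 0xb1f0
+ 0xa127 = 0x5318
One's complement: ~0x5318
Checksum = 0xace7


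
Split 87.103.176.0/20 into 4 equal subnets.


New prefix = 20 + 2 = 22
Each subnet has 1024 addresses
  87.103.176.0/22
  87.103.180.0/22
  87.103.184.0/22
  87.103.188.0/22
Subnets: 87.103.176.0/22, 87.103.180.0/22, 87.103.184.0/22, 87.103.188.0/22


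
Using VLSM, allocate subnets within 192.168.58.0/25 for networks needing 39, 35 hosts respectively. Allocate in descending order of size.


39 hosts -> /26 (62 usable): 192.168.58.0/26
35 hosts -> /26 (62 usable): 192.168.58.64/26
Allocation: 192.168.58.0/26 (39 hosts, 62 usable); 192.168.58.64/26 (35 hosts, 62 usable)


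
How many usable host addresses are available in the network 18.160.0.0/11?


Host bits = 32 - 11 = 21
Total addresses = 2^21 = 2097152
Usable = total - 2 (network and broadcast)
Usable hosts: 2097150


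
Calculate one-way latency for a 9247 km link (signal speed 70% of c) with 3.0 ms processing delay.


Speed = 0.7 * 3e5 km/s = 210000 km/s
Propagation delay = 9247 / 210000 = 0.044 s = 44.0333 ms
Processing delay = 3.0 ms
Total one-way latency = 47.0333 ms


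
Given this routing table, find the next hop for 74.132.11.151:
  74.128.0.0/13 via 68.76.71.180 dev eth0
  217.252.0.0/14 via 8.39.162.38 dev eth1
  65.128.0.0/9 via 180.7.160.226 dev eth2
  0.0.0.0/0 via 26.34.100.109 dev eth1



Longest prefix match for 74.132.11.151:
  /13 74.128.0.0: MATCH
  /14 217.252.0.0: no
  /9 65.128.0.0: no
  /0 0.0.0.0: MATCH
Selected: next-hop 68.76.71.180 via eth0 (matched /13)


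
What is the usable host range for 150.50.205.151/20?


Network: 150.50.192.0
Broadcast: 150.50.207.255
First usable = network + 1
Last usable = broadcast - 1
Range: 150.50.192.1 to 150.50.207.254


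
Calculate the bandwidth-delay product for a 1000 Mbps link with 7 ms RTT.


BDP = bandwidth * RTT
= 1000 Mbps * 7 ms
= 1000 * 1e6 * 7 / 1000 bits
= 7000000 bits
= 875000 bytes
= 854.4922 KB
BDP = 7000000 bits (875000 bytes)


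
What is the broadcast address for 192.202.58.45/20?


Network: 192.202.48.0/20
Host bits = 12
Set all host bits to 1:
Broadcast: 192.202.63.255


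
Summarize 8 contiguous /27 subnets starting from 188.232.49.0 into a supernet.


Original prefix: /27
Number of subnets: 8 = 2^3
New prefix = 27 - 3 = 24
Supernet: 188.232.49.0/24


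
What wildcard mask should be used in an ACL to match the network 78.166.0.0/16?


Subnet mask: 255.255.0.0
Wildcard = 255.255.255.255 - subnet mask
255 - 255 = 0
255 - 255 = 0
255 - 0 = 255
255 - 0 = 255
Wildcard: 0.0.255.255


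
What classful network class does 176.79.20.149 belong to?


First octet: 176
Binary: 10110000
10xxxxxx -> Class B (128-191)
Class B, default mask 255.255.0.0 (/16)


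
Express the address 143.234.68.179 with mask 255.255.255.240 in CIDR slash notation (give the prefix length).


Binary: 11111111.11111111.11111111.11110000
Count leading 1s
Prefix: /28


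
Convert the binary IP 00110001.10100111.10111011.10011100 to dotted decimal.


00110001 = 49
10100111 = 167
10111011 = 187
10011100 = 156
IP: 49.167.187.156


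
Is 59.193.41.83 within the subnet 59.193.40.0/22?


Subnet network: 59.193.40.0
Test IP AND mask: 59.193.40.0
Yes, 59.193.41.83 is in 59.193.40.0/22


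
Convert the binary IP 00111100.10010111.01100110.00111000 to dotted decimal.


00111100 = 60
10010111 = 151
01100110 = 102
00111000 = 56
IP: 60.151.102.56


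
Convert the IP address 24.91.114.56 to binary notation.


24 = 00011000
91 = 01011011
114 = 01110010
56 = 00111000
Binary: 00011000.01011011.01110010.00111000


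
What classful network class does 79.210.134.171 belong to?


First octet: 79
Binary: 01001111
0xxxxxxx -> Class A (1-126)
Class A, default mask 255.0.0.0 (/8)
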